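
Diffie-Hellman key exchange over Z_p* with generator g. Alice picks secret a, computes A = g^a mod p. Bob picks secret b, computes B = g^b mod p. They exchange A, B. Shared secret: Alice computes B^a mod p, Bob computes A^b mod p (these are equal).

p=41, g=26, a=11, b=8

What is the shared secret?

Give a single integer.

Answer: 18

Derivation:
A = 26^11 mod 41  (bits of 11 = 1011)
  bit 0 = 1: r = r^2 * 26 mod 41 = 1^2 * 26 = 1*26 = 26
  bit 1 = 0: r = r^2 mod 41 = 26^2 = 20
  bit 2 = 1: r = r^2 * 26 mod 41 = 20^2 * 26 = 31*26 = 27
  bit 3 = 1: r = r^2 * 26 mod 41 = 27^2 * 26 = 32*26 = 12
  -> A = 12
B = 26^8 mod 41  (bits of 8 = 1000)
  bit 0 = 1: r = r^2 * 26 mod 41 = 1^2 * 26 = 1*26 = 26
  bit 1 = 0: r = r^2 mod 41 = 26^2 = 20
  bit 2 = 0: r = r^2 mod 41 = 20^2 = 31
  bit 3 = 0: r = r^2 mod 41 = 31^2 = 18
  -> B = 18
s = B^a = 18^11 mod 41  (bits of 11 = 1011)
  bit 0 = 1: r = r^2 * 18 mod 41 = 1^2 * 18 = 1*18 = 18
  bit 1 = 0: r = r^2 mod 41 = 18^2 = 37
  bit 2 = 1: r = r^2 * 18 mod 41 = 37^2 * 18 = 16*18 = 1
  bit 3 = 1: r = r^2 * 18 mod 41 = 1^2 * 18 = 1*18 = 18
  -> s = B^a = 18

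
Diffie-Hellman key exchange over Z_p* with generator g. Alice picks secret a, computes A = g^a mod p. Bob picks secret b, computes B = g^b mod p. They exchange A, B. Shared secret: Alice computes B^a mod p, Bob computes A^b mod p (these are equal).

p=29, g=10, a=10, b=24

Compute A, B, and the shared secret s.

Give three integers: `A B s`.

Answer: 6 23 16

Derivation:
A = 10^10 mod 29  (bits of 10 = 1010)
  bit 0 = 1: r = r^2 * 10 mod 29 = 1^2 * 10 = 1*10 = 10
  bit 1 = 0: r = r^2 mod 29 = 10^2 = 13
  bit 2 = 1: r = r^2 * 10 mod 29 = 13^2 * 10 = 24*10 = 8
  bit 3 = 0: r = r^2 mod 29 = 8^2 = 6
  -> A = 6
B = 10^24 mod 29  (bits of 24 = 11000)
  bit 0 = 1: r = r^2 * 10 mod 29 = 1^2 * 10 = 1*10 = 10
  bit 1 = 1: r = r^2 * 10 mod 29 = 10^2 * 10 = 13*10 = 14
  bit 2 = 0: r = r^2 mod 29 = 14^2 = 22
  bit 3 = 0: r = r^2 mod 29 = 22^2 = 20
  bit 4 = 0: r = r^2 mod 29 = 20^2 = 23
  -> B = 23
s = B^a = 23^10 mod 29  (bits of 10 = 1010)
  bit 0 = 1: r = r^2 * 23 mod 29 = 1^2 * 23 = 1*23 = 23
  bit 1 = 0: r = r^2 mod 29 = 23^2 = 7
  bit 2 = 1: r = r^2 * 23 mod 29 = 7^2 * 23 = 20*23 = 25
  bit 3 = 0: r = r^2 mod 29 = 25^2 = 16
  -> s = B^a = 16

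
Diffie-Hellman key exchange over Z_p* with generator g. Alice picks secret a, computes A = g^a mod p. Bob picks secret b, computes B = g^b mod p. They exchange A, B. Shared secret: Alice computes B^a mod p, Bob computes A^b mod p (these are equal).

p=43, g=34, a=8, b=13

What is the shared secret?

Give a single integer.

A = 34^8 mod 43  (bits of 8 = 1000)
  bit 0 = 1: r = r^2 * 34 mod 43 = 1^2 * 34 = 1*34 = 34
  bit 1 = 0: r = r^2 mod 43 = 34^2 = 38
  bit 2 = 0: r = r^2 mod 43 = 38^2 = 25
  bit 3 = 0: r = r^2 mod 43 = 25^2 = 23
  -> A = 23
B = 34^13 mod 43  (bits of 13 = 1101)
  bit 0 = 1: r = r^2 * 34 mod 43 = 1^2 * 34 = 1*34 = 34
  bit 1 = 1: r = r^2 * 34 mod 43 = 34^2 * 34 = 38*34 = 2
  bit 2 = 0: r = r^2 mod 43 = 2^2 = 4
  bit 3 = 1: r = r^2 * 34 mod 43 = 4^2 * 34 = 16*34 = 28
  -> B = 28
s = B^a = 28^8 mod 43  (bits of 8 = 1000)
  bit 0 = 1: r = r^2 * 28 mod 43 = 1^2 * 28 = 1*28 = 28
  bit 1 = 0: r = r^2 mod 43 = 28^2 = 10
  bit 2 = 0: r = r^2 mod 43 = 10^2 = 14
  bit 3 = 0: r = r^2 mod 43 = 14^2 = 24
  -> s = B^a = 24

Answer: 24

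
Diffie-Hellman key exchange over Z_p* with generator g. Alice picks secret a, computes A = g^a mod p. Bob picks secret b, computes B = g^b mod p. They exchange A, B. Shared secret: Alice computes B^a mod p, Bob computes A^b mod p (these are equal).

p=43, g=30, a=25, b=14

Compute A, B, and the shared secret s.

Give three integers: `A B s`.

A = 30^25 mod 43  (bits of 25 = 11001)
  bit 0 = 1: r = r^2 * 30 mod 43 = 1^2 * 30 = 1*30 = 30
  bit 1 = 1: r = r^2 * 30 mod 43 = 30^2 * 30 = 40*30 = 39
  bit 2 = 0: r = r^2 mod 43 = 39^2 = 16
  bit 3 = 0: r = r^2 mod 43 = 16^2 = 41
  bit 4 = 1: r = r^2 * 30 mod 43 = 41^2 * 30 = 4*30 = 34
  -> A = 34
B = 30^14 mod 43  (bits of 14 = 1110)
  bit 0 = 1: r = r^2 * 30 mod 43 = 1^2 * 30 = 1*30 = 30
  bit 1 = 1: r = r^2 * 30 mod 43 = 30^2 * 30 = 40*30 = 39
  bit 2 = 1: r = r^2 * 30 mod 43 = 39^2 * 30 = 16*30 = 7
  bit 3 = 0: r = r^2 mod 43 = 7^2 = 6
  -> B = 6
s = B^a = 6^25 mod 43  (bits of 25 = 11001)
  bit 0 = 1: r = r^2 * 6 mod 43 = 1^2 * 6 = 1*6 = 6
  bit 1 = 1: r = r^2 * 6 mod 43 = 6^2 * 6 = 36*6 = 1
  bit 2 = 0: r = r^2 mod 43 = 1^2 = 1
  bit 3 = 0: r = r^2 mod 43 = 1^2 = 1
  bit 4 = 1: r = r^2 * 6 mod 43 = 1^2 * 6 = 1*6 = 6
  -> s = B^a = 6

Answer: 34 6 6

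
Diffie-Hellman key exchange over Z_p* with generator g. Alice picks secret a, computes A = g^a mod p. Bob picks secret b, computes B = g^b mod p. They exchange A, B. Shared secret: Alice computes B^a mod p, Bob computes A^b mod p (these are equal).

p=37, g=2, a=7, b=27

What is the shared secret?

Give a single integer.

A = 2^7 mod 37  (bits of 7 = 111)
  bit 0 = 1: r = r^2 * 2 mod 37 = 1^2 * 2 = 1*2 = 2
  bit 1 = 1: r = r^2 * 2 mod 37 = 2^2 * 2 = 4*2 = 8
  bit 2 = 1: r = r^2 * 2 mod 37 = 8^2 * 2 = 27*2 = 17
  -> A = 17
B = 2^27 mod 37  (bits of 27 = 11011)
  bit 0 = 1: r = r^2 * 2 mod 37 = 1^2 * 2 = 1*2 = 2
  bit 1 = 1: r = r^2 * 2 mod 37 = 2^2 * 2 = 4*2 = 8
  bit 2 = 0: r = r^2 mod 37 = 8^2 = 27
  bit 3 = 1: r = r^2 * 2 mod 37 = 27^2 * 2 = 26*2 = 15
  bit 4 = 1: r = r^2 * 2 mod 37 = 15^2 * 2 = 3*2 = 6
  -> B = 6
s = B^a = 6^7 mod 37  (bits of 7 = 111)
  bit 0 = 1: r = r^2 * 6 mod 37 = 1^2 * 6 = 1*6 = 6
  bit 1 = 1: r = r^2 * 6 mod 37 = 6^2 * 6 = 36*6 = 31
  bit 2 = 1: r = r^2 * 6 mod 37 = 31^2 * 6 = 36*6 = 31
  -> s = B^a = 31

Answer: 31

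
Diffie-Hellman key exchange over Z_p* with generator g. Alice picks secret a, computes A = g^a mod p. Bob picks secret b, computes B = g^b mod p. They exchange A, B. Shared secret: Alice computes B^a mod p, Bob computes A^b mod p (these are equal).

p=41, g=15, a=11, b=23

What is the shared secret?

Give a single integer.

A = 15^11 mod 41  (bits of 11 = 1011)
  bit 0 = 1: r = r^2 * 15 mod 41 = 1^2 * 15 = 1*15 = 15
  bit 1 = 0: r = r^2 mod 41 = 15^2 = 20
  bit 2 = 1: r = r^2 * 15 mod 41 = 20^2 * 15 = 31*15 = 14
  bit 3 = 1: r = r^2 * 15 mod 41 = 14^2 * 15 = 32*15 = 29
  -> A = 29
B = 15^23 mod 41  (bits of 23 = 10111)
  bit 0 = 1: r = r^2 * 15 mod 41 = 1^2 * 15 = 1*15 = 15
  bit 1 = 0: r = r^2 mod 41 = 15^2 = 20
  bit 2 = 1: r = r^2 * 15 mod 41 = 20^2 * 15 = 31*15 = 14
  bit 3 = 1: r = r^2 * 15 mod 41 = 14^2 * 15 = 32*15 = 29
  bit 4 = 1: r = r^2 * 15 mod 41 = 29^2 * 15 = 21*15 = 28
  -> B = 28
s = B^a = 28^11 mod 41  (bits of 11 = 1011)
  bit 0 = 1: r = r^2 * 28 mod 41 = 1^2 * 28 = 1*28 = 28
  bit 1 = 0: r = r^2 mod 41 = 28^2 = 5
  bit 2 = 1: r = r^2 * 28 mod 41 = 5^2 * 28 = 25*28 = 3
  bit 3 = 1: r = r^2 * 28 mod 41 = 3^2 * 28 = 9*28 = 6
  -> s = B^a = 6

Answer: 6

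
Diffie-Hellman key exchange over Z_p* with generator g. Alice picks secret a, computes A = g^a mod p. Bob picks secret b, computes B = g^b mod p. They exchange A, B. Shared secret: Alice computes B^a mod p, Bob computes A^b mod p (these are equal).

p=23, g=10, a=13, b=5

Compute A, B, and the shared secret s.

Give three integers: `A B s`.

A = 10^13 mod 23  (bits of 13 = 1101)
  bit 0 = 1: r = r^2 * 10 mod 23 = 1^2 * 10 = 1*10 = 10
  bit 1 = 1: r = r^2 * 10 mod 23 = 10^2 * 10 = 8*10 = 11
  bit 2 = 0: r = r^2 mod 23 = 11^2 = 6
  bit 3 = 1: r = r^2 * 10 mod 23 = 6^2 * 10 = 13*10 = 15
  -> A = 15
B = 10^5 mod 23  (bits of 5 = 101)
  bit 0 = 1: r = r^2 * 10 mod 23 = 1^2 * 10 = 1*10 = 10
  bit 1 = 0: r = r^2 mod 23 = 10^2 = 8
  bit 2 = 1: r = r^2 * 10 mod 23 = 8^2 * 10 = 18*10 = 19
  -> B = 19
s = B^a = 19^13 mod 23  (bits of 13 = 1101)
  bit 0 = 1: r = r^2 * 19 mod 23 = 1^2 * 19 = 1*19 = 19
  bit 1 = 1: r = r^2 * 19 mod 23 = 19^2 * 19 = 16*19 = 5
  bit 2 = 0: r = r^2 mod 23 = 5^2 = 2
  bit 3 = 1: r = r^2 * 19 mod 23 = 2^2 * 19 = 4*19 = 7
  -> s = B^a = 7

Answer: 15 19 7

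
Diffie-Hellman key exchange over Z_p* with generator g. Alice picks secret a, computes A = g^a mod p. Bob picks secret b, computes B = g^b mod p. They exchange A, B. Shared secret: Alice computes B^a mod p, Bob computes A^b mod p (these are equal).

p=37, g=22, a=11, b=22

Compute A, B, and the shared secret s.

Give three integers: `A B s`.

A = 22^11 mod 37  (bits of 11 = 1011)
  bit 0 = 1: r = r^2 * 22 mod 37 = 1^2 * 22 = 1*22 = 22
  bit 1 = 0: r = r^2 mod 37 = 22^2 = 3
  bit 2 = 1: r = r^2 * 22 mod 37 = 3^2 * 22 = 9*22 = 13
  bit 3 = 1: r = r^2 * 22 mod 37 = 13^2 * 22 = 21*22 = 18
  -> A = 18
B = 22^22 mod 37  (bits of 22 = 10110)
  bit 0 = 1: r = r^2 * 22 mod 37 = 1^2 * 22 = 1*22 = 22
  bit 1 = 0: r = r^2 mod 37 = 22^2 = 3
  bit 2 = 1: r = r^2 * 22 mod 37 = 3^2 * 22 = 9*22 = 13
  bit 3 = 1: r = r^2 * 22 mod 37 = 13^2 * 22 = 21*22 = 18
  bit 4 = 0: r = r^2 mod 37 = 18^2 = 28
  -> B = 28
s = B^a = 28^11 mod 37  (bits of 11 = 1011)
  bit 0 = 1: r = r^2 * 28 mod 37 = 1^2 * 28 = 1*28 = 28
  bit 1 = 0: r = r^2 mod 37 = 28^2 = 7
  bit 2 = 1: r = r^2 * 28 mod 37 = 7^2 * 28 = 12*28 = 3
  bit 3 = 1: r = r^2 * 28 mod 37 = 3^2 * 28 = 9*28 = 30
  -> s = B^a = 30

Answer: 18 28 30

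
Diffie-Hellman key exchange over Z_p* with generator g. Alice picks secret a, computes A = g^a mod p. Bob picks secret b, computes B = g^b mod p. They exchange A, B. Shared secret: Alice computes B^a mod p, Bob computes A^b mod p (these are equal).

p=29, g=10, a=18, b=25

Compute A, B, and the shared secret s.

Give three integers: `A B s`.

Answer: 5 27 13

Derivation:
A = 10^18 mod 29  (bits of 18 = 10010)
  bit 0 = 1: r = r^2 * 10 mod 29 = 1^2 * 10 = 1*10 = 10
  bit 1 = 0: r = r^2 mod 29 = 10^2 = 13
  bit 2 = 0: r = r^2 mod 29 = 13^2 = 24
  bit 3 = 1: r = r^2 * 10 mod 29 = 24^2 * 10 = 25*10 = 18
  bit 4 = 0: r = r^2 mod 29 = 18^2 = 5
  -> A = 5
B = 10^25 mod 29  (bits of 25 = 11001)
  bit 0 = 1: r = r^2 * 10 mod 29 = 1^2 * 10 = 1*10 = 10
  bit 1 = 1: r = r^2 * 10 mod 29 = 10^2 * 10 = 13*10 = 14
  bit 2 = 0: r = r^2 mod 29 = 14^2 = 22
  bit 3 = 0: r = r^2 mod 29 = 22^2 = 20
  bit 4 = 1: r = r^2 * 10 mod 29 = 20^2 * 10 = 23*10 = 27
  -> B = 27
s = B^a = 27^18 mod 29  (bits of 18 = 10010)
  bit 0 = 1: r = r^2 * 27 mod 29 = 1^2 * 27 = 1*27 = 27
  bit 1 = 0: r = r^2 mod 29 = 27^2 = 4
  bit 2 = 0: r = r^2 mod 29 = 4^2 = 16
  bit 3 = 1: r = r^2 * 27 mod 29 = 16^2 * 27 = 24*27 = 10
  bit 4 = 0: r = r^2 mod 29 = 10^2 = 13
  -> s = B^a = 13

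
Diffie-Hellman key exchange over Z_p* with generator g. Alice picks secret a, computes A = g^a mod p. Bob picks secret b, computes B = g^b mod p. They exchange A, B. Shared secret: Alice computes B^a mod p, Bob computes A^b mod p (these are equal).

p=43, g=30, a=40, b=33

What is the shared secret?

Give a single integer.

A = 30^40 mod 43  (bits of 40 = 101000)
  bit 0 = 1: r = r^2 * 30 mod 43 = 1^2 * 30 = 1*30 = 30
  bit 1 = 0: r = r^2 mod 43 = 30^2 = 40
  bit 2 = 1: r = r^2 * 30 mod 43 = 40^2 * 30 = 9*30 = 12
  bit 3 = 0: r = r^2 mod 43 = 12^2 = 15
  bit 4 = 0: r = r^2 mod 43 = 15^2 = 10
  bit 5 = 0: r = r^2 mod 43 = 10^2 = 14
  -> A = 14
B = 30^33 mod 43  (bits of 33 = 100001)
  bit 0 = 1: r = r^2 * 30 mod 43 = 1^2 * 30 = 1*30 = 30
  bit 1 = 0: r = r^2 mod 43 = 30^2 = 40
  bit 2 = 0: r = r^2 mod 43 = 40^2 = 9
  bit 3 = 0: r = r^2 mod 43 = 9^2 = 38
  bit 4 = 0: r = r^2 mod 43 = 38^2 = 25
  bit 5 = 1: r = r^2 * 30 mod 43 = 25^2 * 30 = 23*30 = 2
  -> B = 2
s = B^a = 2^40 mod 43  (bits of 40 = 101000)
  bit 0 = 1: r = r^2 * 2 mod 43 = 1^2 * 2 = 1*2 = 2
  bit 1 = 0: r = r^2 mod 43 = 2^2 = 4
  bit 2 = 1: r = r^2 * 2 mod 43 = 4^2 * 2 = 16*2 = 32
  bit 3 = 0: r = r^2 mod 43 = 32^2 = 35
  bit 4 = 0: r = r^2 mod 43 = 35^2 = 21
  bit 5 = 0: r = r^2 mod 43 = 21^2 = 11
  -> s = B^a = 11

Answer: 11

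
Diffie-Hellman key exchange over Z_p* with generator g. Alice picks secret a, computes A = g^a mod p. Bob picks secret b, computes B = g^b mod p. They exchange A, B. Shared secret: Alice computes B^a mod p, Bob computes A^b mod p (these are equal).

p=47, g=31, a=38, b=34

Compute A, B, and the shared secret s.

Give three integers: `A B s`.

A = 31^38 mod 47  (bits of 38 = 100110)
  bit 0 = 1: r = r^2 * 31 mod 47 = 1^2 * 31 = 1*31 = 31
  bit 1 = 0: r = r^2 mod 47 = 31^2 = 21
  bit 2 = 0: r = r^2 mod 47 = 21^2 = 18
  bit 3 = 1: r = r^2 * 31 mod 47 = 18^2 * 31 = 42*31 = 33
  bit 4 = 1: r = r^2 * 31 mod 47 = 33^2 * 31 = 8*31 = 13
  bit 5 = 0: r = r^2 mod 47 = 13^2 = 28
  -> A = 28
B = 31^34 mod 47  (bits of 34 = 100010)
  bit 0 = 1: r = r^2 * 31 mod 47 = 1^2 * 31 = 1*31 = 31
  bit 1 = 0: r = r^2 mod 47 = 31^2 = 21
  bit 2 = 0: r = r^2 mod 47 = 21^2 = 18
  bit 3 = 0: r = r^2 mod 47 = 18^2 = 42
  bit 4 = 1: r = r^2 * 31 mod 47 = 42^2 * 31 = 25*31 = 23
  bit 5 = 0: r = r^2 mod 47 = 23^2 = 12
  -> B = 12
s = B^a = 12^38 mod 47  (bits of 38 = 100110)
  bit 0 = 1: r = r^2 * 12 mod 47 = 1^2 * 12 = 1*12 = 12
  bit 1 = 0: r = r^2 mod 47 = 12^2 = 3
  bit 2 = 0: r = r^2 mod 47 = 3^2 = 9
  bit 3 = 1: r = r^2 * 12 mod 47 = 9^2 * 12 = 34*12 = 32
  bit 4 = 1: r = r^2 * 12 mod 47 = 32^2 * 12 = 37*12 = 21
  bit 5 = 0: r = r^2 mod 47 = 21^2 = 18
  -> s = B^a = 18

Answer: 28 12 18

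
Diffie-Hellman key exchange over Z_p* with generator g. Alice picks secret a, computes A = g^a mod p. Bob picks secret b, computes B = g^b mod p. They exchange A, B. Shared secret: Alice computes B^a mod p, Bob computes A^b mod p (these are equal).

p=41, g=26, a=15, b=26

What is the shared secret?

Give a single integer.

A = 26^15 mod 41  (bits of 15 = 1111)
  bit 0 = 1: r = r^2 * 26 mod 41 = 1^2 * 26 = 1*26 = 26
  bit 1 = 1: r = r^2 * 26 mod 41 = 26^2 * 26 = 20*26 = 28
  bit 2 = 1: r = r^2 * 26 mod 41 = 28^2 * 26 = 5*26 = 7
  bit 3 = 1: r = r^2 * 26 mod 41 = 7^2 * 26 = 8*26 = 3
  -> A = 3
B = 26^26 mod 41  (bits of 26 = 11010)
  bit 0 = 1: r = r^2 * 26 mod 41 = 1^2 * 26 = 1*26 = 26
  bit 1 = 1: r = r^2 * 26 mod 41 = 26^2 * 26 = 20*26 = 28
  bit 2 = 0: r = r^2 mod 41 = 28^2 = 5
  bit 3 = 1: r = r^2 * 26 mod 41 = 5^2 * 26 = 25*26 = 35
  bit 4 = 0: r = r^2 mod 41 = 35^2 = 36
  -> B = 36
s = B^a = 36^15 mod 41  (bits of 15 = 1111)
  bit 0 = 1: r = r^2 * 36 mod 41 = 1^2 * 36 = 1*36 = 36
  bit 1 = 1: r = r^2 * 36 mod 41 = 36^2 * 36 = 25*36 = 39
  bit 2 = 1: r = r^2 * 36 mod 41 = 39^2 * 36 = 4*36 = 21
  bit 3 = 1: r = r^2 * 36 mod 41 = 21^2 * 36 = 31*36 = 9
  -> s = B^a = 9

Answer: 9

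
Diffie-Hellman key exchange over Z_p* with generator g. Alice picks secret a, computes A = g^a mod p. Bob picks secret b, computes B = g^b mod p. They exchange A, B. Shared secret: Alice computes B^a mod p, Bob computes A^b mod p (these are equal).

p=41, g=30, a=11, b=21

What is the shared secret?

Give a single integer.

A = 30^11 mod 41  (bits of 11 = 1011)
  bit 0 = 1: r = r^2 * 30 mod 41 = 1^2 * 30 = 1*30 = 30
  bit 1 = 0: r = r^2 mod 41 = 30^2 = 39
  bit 2 = 1: r = r^2 * 30 mod 41 = 39^2 * 30 = 4*30 = 38
  bit 3 = 1: r = r^2 * 30 mod 41 = 38^2 * 30 = 9*30 = 24
  -> A = 24
B = 30^21 mod 41  (bits of 21 = 10101)
  bit 0 = 1: r = r^2 * 30 mod 41 = 1^2 * 30 = 1*30 = 30
  bit 1 = 0: r = r^2 mod 41 = 30^2 = 39
  bit 2 = 1: r = r^2 * 30 mod 41 = 39^2 * 30 = 4*30 = 38
  bit 3 = 0: r = r^2 mod 41 = 38^2 = 9
  bit 4 = 1: r = r^2 * 30 mod 41 = 9^2 * 30 = 40*30 = 11
  -> B = 11
s = B^a = 11^11 mod 41  (bits of 11 = 1011)
  bit 0 = 1: r = r^2 * 11 mod 41 = 1^2 * 11 = 1*11 = 11
  bit 1 = 0: r = r^2 mod 41 = 11^2 = 39
  bit 2 = 1: r = r^2 * 11 mod 41 = 39^2 * 11 = 4*11 = 3
  bit 3 = 1: r = r^2 * 11 mod 41 = 3^2 * 11 = 9*11 = 17
  -> s = B^a = 17

Answer: 17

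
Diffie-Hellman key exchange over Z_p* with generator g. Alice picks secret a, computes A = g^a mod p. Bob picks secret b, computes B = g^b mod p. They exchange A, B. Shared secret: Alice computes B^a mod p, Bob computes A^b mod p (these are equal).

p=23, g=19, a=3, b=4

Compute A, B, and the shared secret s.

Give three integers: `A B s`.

A = 19^3 mod 23  (bits of 3 = 11)
  bit 0 = 1: r = r^2 * 19 mod 23 = 1^2 * 19 = 1*19 = 19
  bit 1 = 1: r = r^2 * 19 mod 23 = 19^2 * 19 = 16*19 = 5
  -> A = 5
B = 19^4 mod 23  (bits of 4 = 100)
  bit 0 = 1: r = r^2 * 19 mod 23 = 1^2 * 19 = 1*19 = 19
  bit 1 = 0: r = r^2 mod 23 = 19^2 = 16
  bit 2 = 0: r = r^2 mod 23 = 16^2 = 3
  -> B = 3
s = B^a = 3^3 mod 23  (bits of 3 = 11)
  bit 0 = 1: r = r^2 * 3 mod 23 = 1^2 * 3 = 1*3 = 3
  bit 1 = 1: r = r^2 * 3 mod 23 = 3^2 * 3 = 9*3 = 4
  -> s = B^a = 4

Answer: 5 3 4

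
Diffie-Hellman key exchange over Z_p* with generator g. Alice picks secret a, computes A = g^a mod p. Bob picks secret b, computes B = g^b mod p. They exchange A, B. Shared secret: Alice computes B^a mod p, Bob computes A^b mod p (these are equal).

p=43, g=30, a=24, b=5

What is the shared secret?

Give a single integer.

A = 30^24 mod 43  (bits of 24 = 11000)
  bit 0 = 1: r = r^2 * 30 mod 43 = 1^2 * 30 = 1*30 = 30
  bit 1 = 1: r = r^2 * 30 mod 43 = 30^2 * 30 = 40*30 = 39
  bit 2 = 0: r = r^2 mod 43 = 39^2 = 16
  bit 3 = 0: r = r^2 mod 43 = 16^2 = 41
  bit 4 = 0: r = r^2 mod 43 = 41^2 = 4
  -> A = 4
B = 30^5 mod 43  (bits of 5 = 101)
  bit 0 = 1: r = r^2 * 30 mod 43 = 1^2 * 30 = 1*30 = 30
  bit 1 = 0: r = r^2 mod 43 = 30^2 = 40
  bit 2 = 1: r = r^2 * 30 mod 43 = 40^2 * 30 = 9*30 = 12
  -> B = 12
s = B^a = 12^24 mod 43  (bits of 24 = 11000)
  bit 0 = 1: r = r^2 * 12 mod 43 = 1^2 * 12 = 1*12 = 12
  bit 1 = 1: r = r^2 * 12 mod 43 = 12^2 * 12 = 15*12 = 8
  bit 2 = 0: r = r^2 mod 43 = 8^2 = 21
  bit 3 = 0: r = r^2 mod 43 = 21^2 = 11
  bit 4 = 0: r = r^2 mod 43 = 11^2 = 35
  -> s = B^a = 35

Answer: 35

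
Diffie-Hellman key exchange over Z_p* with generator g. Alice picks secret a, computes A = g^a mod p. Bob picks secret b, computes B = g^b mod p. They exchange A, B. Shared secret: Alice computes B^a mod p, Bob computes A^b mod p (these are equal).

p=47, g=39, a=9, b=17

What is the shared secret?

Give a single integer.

Answer: 23

Derivation:
A = 39^9 mod 47  (bits of 9 = 1001)
  bit 0 = 1: r = r^2 * 39 mod 47 = 1^2 * 39 = 1*39 = 39
  bit 1 = 0: r = r^2 mod 47 = 39^2 = 17
  bit 2 = 0: r = r^2 mod 47 = 17^2 = 7
  bit 3 = 1: r = r^2 * 39 mod 47 = 7^2 * 39 = 2*39 = 31
  -> A = 31
B = 39^17 mod 47  (bits of 17 = 10001)
  bit 0 = 1: r = r^2 * 39 mod 47 = 1^2 * 39 = 1*39 = 39
  bit 1 = 0: r = r^2 mod 47 = 39^2 = 17
  bit 2 = 0: r = r^2 mod 47 = 17^2 = 7
  bit 3 = 0: r = r^2 mod 47 = 7^2 = 2
  bit 4 = 1: r = r^2 * 39 mod 47 = 2^2 * 39 = 4*39 = 15
  -> B = 15
s = B^a = 15^9 mod 47  (bits of 9 = 1001)
  bit 0 = 1: r = r^2 * 15 mod 47 = 1^2 * 15 = 1*15 = 15
  bit 1 = 0: r = r^2 mod 47 = 15^2 = 37
  bit 2 = 0: r = r^2 mod 47 = 37^2 = 6
  bit 3 = 1: r = r^2 * 15 mod 47 = 6^2 * 15 = 36*15 = 23
  -> s = B^a = 23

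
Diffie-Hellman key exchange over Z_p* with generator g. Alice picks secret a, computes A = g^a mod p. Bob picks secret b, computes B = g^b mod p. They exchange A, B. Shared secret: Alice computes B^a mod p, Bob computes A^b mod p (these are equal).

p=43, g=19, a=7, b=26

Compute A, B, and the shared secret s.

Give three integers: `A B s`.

Answer: 37 13 36

Derivation:
A = 19^7 mod 43  (bits of 7 = 111)
  bit 0 = 1: r = r^2 * 19 mod 43 = 1^2 * 19 = 1*19 = 19
  bit 1 = 1: r = r^2 * 19 mod 43 = 19^2 * 19 = 17*19 = 22
  bit 2 = 1: r = r^2 * 19 mod 43 = 22^2 * 19 = 11*19 = 37
  -> A = 37
B = 19^26 mod 43  (bits of 26 = 11010)
  bit 0 = 1: r = r^2 * 19 mod 43 = 1^2 * 19 = 1*19 = 19
  bit 1 = 1: r = r^2 * 19 mod 43 = 19^2 * 19 = 17*19 = 22
  bit 2 = 0: r = r^2 mod 43 = 22^2 = 11
  bit 3 = 1: r = r^2 * 19 mod 43 = 11^2 * 19 = 35*19 = 20
  bit 4 = 0: r = r^2 mod 43 = 20^2 = 13
  -> B = 13
s = B^a = 13^7 mod 43  (bits of 7 = 111)
  bit 0 = 1: r = r^2 * 13 mod 43 = 1^2 * 13 = 1*13 = 13
  bit 1 = 1: r = r^2 * 13 mod 43 = 13^2 * 13 = 40*13 = 4
  bit 2 = 1: r = r^2 * 13 mod 43 = 4^2 * 13 = 16*13 = 36
  -> s = B^a = 36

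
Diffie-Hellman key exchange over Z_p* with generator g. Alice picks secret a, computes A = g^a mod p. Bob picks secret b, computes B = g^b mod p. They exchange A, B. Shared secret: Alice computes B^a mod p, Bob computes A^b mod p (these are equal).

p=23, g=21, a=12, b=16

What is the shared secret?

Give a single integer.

Answer: 9

Derivation:
A = 21^12 mod 23  (bits of 12 = 1100)
  bit 0 = 1: r = r^2 * 21 mod 23 = 1^2 * 21 = 1*21 = 21
  bit 1 = 1: r = r^2 * 21 mod 23 = 21^2 * 21 = 4*21 = 15
  bit 2 = 0: r = r^2 mod 23 = 15^2 = 18
  bit 3 = 0: r = r^2 mod 23 = 18^2 = 2
  -> A = 2
B = 21^16 mod 23  (bits of 16 = 10000)
  bit 0 = 1: r = r^2 * 21 mod 23 = 1^2 * 21 = 1*21 = 21
  bit 1 = 0: r = r^2 mod 23 = 21^2 = 4
  bit 2 = 0: r = r^2 mod 23 = 4^2 = 16
  bit 3 = 0: r = r^2 mod 23 = 16^2 = 3
  bit 4 = 0: r = r^2 mod 23 = 3^2 = 9
  -> B = 9
s = B^a = 9^12 mod 23  (bits of 12 = 1100)
  bit 0 = 1: r = r^2 * 9 mod 23 = 1^2 * 9 = 1*9 = 9
  bit 1 = 1: r = r^2 * 9 mod 23 = 9^2 * 9 = 12*9 = 16
  bit 2 = 0: r = r^2 mod 23 = 16^2 = 3
  bit 3 = 0: r = r^2 mod 23 = 3^2 = 9
  -> s = B^a = 9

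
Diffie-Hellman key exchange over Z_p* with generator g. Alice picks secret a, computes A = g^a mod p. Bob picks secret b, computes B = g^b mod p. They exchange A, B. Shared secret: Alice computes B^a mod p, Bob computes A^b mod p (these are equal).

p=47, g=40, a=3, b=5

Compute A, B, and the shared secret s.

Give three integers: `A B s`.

Answer: 33 19 44

Derivation:
A = 40^3 mod 47  (bits of 3 = 11)
  bit 0 = 1: r = r^2 * 40 mod 47 = 1^2 * 40 = 1*40 = 40
  bit 1 = 1: r = r^2 * 40 mod 47 = 40^2 * 40 = 2*40 = 33
  -> A = 33
B = 40^5 mod 47  (bits of 5 = 101)
  bit 0 = 1: r = r^2 * 40 mod 47 = 1^2 * 40 = 1*40 = 40
  bit 1 = 0: r = r^2 mod 47 = 40^2 = 2
  bit 2 = 1: r = r^2 * 40 mod 47 = 2^2 * 40 = 4*40 = 19
  -> B = 19
s = B^a = 19^3 mod 47  (bits of 3 = 11)
  bit 0 = 1: r = r^2 * 19 mod 47 = 1^2 * 19 = 1*19 = 19
  bit 1 = 1: r = r^2 * 19 mod 47 = 19^2 * 19 = 32*19 = 44
  -> s = B^a = 44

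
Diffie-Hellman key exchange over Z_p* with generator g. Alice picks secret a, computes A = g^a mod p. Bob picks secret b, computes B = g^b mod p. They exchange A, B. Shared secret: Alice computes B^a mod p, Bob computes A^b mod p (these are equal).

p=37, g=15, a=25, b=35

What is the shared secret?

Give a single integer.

A = 15^25 mod 37  (bits of 25 = 11001)
  bit 0 = 1: r = r^2 * 15 mod 37 = 1^2 * 15 = 1*15 = 15
  bit 1 = 1: r = r^2 * 15 mod 37 = 15^2 * 15 = 3*15 = 8
  bit 2 = 0: r = r^2 mod 37 = 8^2 = 27
  bit 3 = 0: r = r^2 mod 37 = 27^2 = 26
  bit 4 = 1: r = r^2 * 15 mod 37 = 26^2 * 15 = 10*15 = 2
  -> A = 2
B = 15^35 mod 37  (bits of 35 = 100011)
  bit 0 = 1: r = r^2 * 15 mod 37 = 1^2 * 15 = 1*15 = 15
  bit 1 = 0: r = r^2 mod 37 = 15^2 = 3
  bit 2 = 0: r = r^2 mod 37 = 3^2 = 9
  bit 3 = 0: r = r^2 mod 37 = 9^2 = 7
  bit 4 = 1: r = r^2 * 15 mod 37 = 7^2 * 15 = 12*15 = 32
  bit 5 = 1: r = r^2 * 15 mod 37 = 32^2 * 15 = 25*15 = 5
  -> B = 5
s = B^a = 5^25 mod 37  (bits of 25 = 11001)
  bit 0 = 1: r = r^2 * 5 mod 37 = 1^2 * 5 = 1*5 = 5
  bit 1 = 1: r = r^2 * 5 mod 37 = 5^2 * 5 = 25*5 = 14
  bit 2 = 0: r = r^2 mod 37 = 14^2 = 11
  bit 3 = 0: r = r^2 mod 37 = 11^2 = 10
  bit 4 = 1: r = r^2 * 5 mod 37 = 10^2 * 5 = 26*5 = 19
  -> s = B^a = 19

Answer: 19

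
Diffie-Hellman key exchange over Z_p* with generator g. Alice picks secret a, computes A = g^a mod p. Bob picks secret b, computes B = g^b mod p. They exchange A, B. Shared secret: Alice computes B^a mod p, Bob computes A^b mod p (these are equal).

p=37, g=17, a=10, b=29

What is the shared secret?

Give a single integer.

A = 17^10 mod 37  (bits of 10 = 1010)
  bit 0 = 1: r = r^2 * 17 mod 37 = 1^2 * 17 = 1*17 = 17
  bit 1 = 0: r = r^2 mod 37 = 17^2 = 30
  bit 2 = 1: r = r^2 * 17 mod 37 = 30^2 * 17 = 12*17 = 19
  bit 3 = 0: r = r^2 mod 37 = 19^2 = 28
  -> A = 28
B = 17^29 mod 37  (bits of 29 = 11101)
  bit 0 = 1: r = r^2 * 17 mod 37 = 1^2 * 17 = 1*17 = 17
  bit 1 = 1: r = r^2 * 17 mod 37 = 17^2 * 17 = 30*17 = 29
  bit 2 = 1: r = r^2 * 17 mod 37 = 29^2 * 17 = 27*17 = 15
  bit 3 = 0: r = r^2 mod 37 = 15^2 = 3
  bit 4 = 1: r = r^2 * 17 mod 37 = 3^2 * 17 = 9*17 = 5
  -> B = 5
s = B^a = 5^10 mod 37  (bits of 10 = 1010)
  bit 0 = 1: r = r^2 * 5 mod 37 = 1^2 * 5 = 1*5 = 5
  bit 1 = 0: r = r^2 mod 37 = 5^2 = 25
  bit 2 = 1: r = r^2 * 5 mod 37 = 25^2 * 5 = 33*5 = 17
  bit 3 = 0: r = r^2 mod 37 = 17^2 = 30
  -> s = B^a = 30

Answer: 30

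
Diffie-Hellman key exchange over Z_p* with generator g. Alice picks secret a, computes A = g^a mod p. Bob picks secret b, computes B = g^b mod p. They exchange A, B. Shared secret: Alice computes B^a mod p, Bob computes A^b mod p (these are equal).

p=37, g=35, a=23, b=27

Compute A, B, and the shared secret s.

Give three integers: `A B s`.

Answer: 32 31 6

Derivation:
A = 35^23 mod 37  (bits of 23 = 10111)
  bit 0 = 1: r = r^2 * 35 mod 37 = 1^2 * 35 = 1*35 = 35
  bit 1 = 0: r = r^2 mod 37 = 35^2 = 4
  bit 2 = 1: r = r^2 * 35 mod 37 = 4^2 * 35 = 16*35 = 5
  bit 3 = 1: r = r^2 * 35 mod 37 = 5^2 * 35 = 25*35 = 24
  bit 4 = 1: r = r^2 * 35 mod 37 = 24^2 * 35 = 21*35 = 32
  -> A = 32
B = 35^27 mod 37  (bits of 27 = 11011)
  bit 0 = 1: r = r^2 * 35 mod 37 = 1^2 * 35 = 1*35 = 35
  bit 1 = 1: r = r^2 * 35 mod 37 = 35^2 * 35 = 4*35 = 29
  bit 2 = 0: r = r^2 mod 37 = 29^2 = 27
  bit 3 = 1: r = r^2 * 35 mod 37 = 27^2 * 35 = 26*35 = 22
  bit 4 = 1: r = r^2 * 35 mod 37 = 22^2 * 35 = 3*35 = 31
  -> B = 31
s = B^a = 31^23 mod 37  (bits of 23 = 10111)
  bit 0 = 1: r = r^2 * 31 mod 37 = 1^2 * 31 = 1*31 = 31
  bit 1 = 0: r = r^2 mod 37 = 31^2 = 36
  bit 2 = 1: r = r^2 * 31 mod 37 = 36^2 * 31 = 1*31 = 31
  bit 3 = 1: r = r^2 * 31 mod 37 = 31^2 * 31 = 36*31 = 6
  bit 4 = 1: r = r^2 * 31 mod 37 = 6^2 * 31 = 36*31 = 6
  -> s = B^a = 6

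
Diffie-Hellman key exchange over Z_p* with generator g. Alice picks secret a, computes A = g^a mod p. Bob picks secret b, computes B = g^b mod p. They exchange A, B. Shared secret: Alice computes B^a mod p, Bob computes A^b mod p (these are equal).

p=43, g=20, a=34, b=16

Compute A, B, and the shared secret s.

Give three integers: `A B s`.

A = 20^34 mod 43  (bits of 34 = 100010)
  bit 0 = 1: r = r^2 * 20 mod 43 = 1^2 * 20 = 1*20 = 20
  bit 1 = 0: r = r^2 mod 43 = 20^2 = 13
  bit 2 = 0: r = r^2 mod 43 = 13^2 = 40
  bit 3 = 0: r = r^2 mod 43 = 40^2 = 9
  bit 4 = 1: r = r^2 * 20 mod 43 = 9^2 * 20 = 38*20 = 29
  bit 5 = 0: r = r^2 mod 43 = 29^2 = 24
  -> A = 24
B = 20^16 mod 43  (bits of 16 = 10000)
  bit 0 = 1: r = r^2 * 20 mod 43 = 1^2 * 20 = 1*20 = 20
  bit 1 = 0: r = r^2 mod 43 = 20^2 = 13
  bit 2 = 0: r = r^2 mod 43 = 13^2 = 40
  bit 3 = 0: r = r^2 mod 43 = 40^2 = 9
  bit 4 = 0: r = r^2 mod 43 = 9^2 = 38
  -> B = 38
s = B^a = 38^34 mod 43  (bits of 34 = 100010)
  bit 0 = 1: r = r^2 * 38 mod 43 = 1^2 * 38 = 1*38 = 38
  bit 1 = 0: r = r^2 mod 43 = 38^2 = 25
  bit 2 = 0: r = r^2 mod 43 = 25^2 = 23
  bit 3 = 0: r = r^2 mod 43 = 23^2 = 13
  bit 4 = 1: r = r^2 * 38 mod 43 = 13^2 * 38 = 40*38 = 15
  bit 5 = 0: r = r^2 mod 43 = 15^2 = 10
  -> s = B^a = 10

Answer: 24 38 10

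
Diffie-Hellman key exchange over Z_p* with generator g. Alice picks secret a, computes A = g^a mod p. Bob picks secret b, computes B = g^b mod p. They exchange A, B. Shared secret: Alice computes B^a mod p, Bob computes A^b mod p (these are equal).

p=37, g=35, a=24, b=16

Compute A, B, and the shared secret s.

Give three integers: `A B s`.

A = 35^24 mod 37  (bits of 24 = 11000)
  bit 0 = 1: r = r^2 * 35 mod 37 = 1^2 * 35 = 1*35 = 35
  bit 1 = 1: r = r^2 * 35 mod 37 = 35^2 * 35 = 4*35 = 29
  bit 2 = 0: r = r^2 mod 37 = 29^2 = 27
  bit 3 = 0: r = r^2 mod 37 = 27^2 = 26
  bit 4 = 0: r = r^2 mod 37 = 26^2 = 10
  -> A = 10
B = 35^16 mod 37  (bits of 16 = 10000)
  bit 0 = 1: r = r^2 * 35 mod 37 = 1^2 * 35 = 1*35 = 35
  bit 1 = 0: r = r^2 mod 37 = 35^2 = 4
  bit 2 = 0: r = r^2 mod 37 = 4^2 = 16
  bit 3 = 0: r = r^2 mod 37 = 16^2 = 34
  bit 4 = 0: r = r^2 mod 37 = 34^2 = 9
  -> B = 9
s = B^a = 9^24 mod 37  (bits of 24 = 11000)
  bit 0 = 1: r = r^2 * 9 mod 37 = 1^2 * 9 = 1*9 = 9
  bit 1 = 1: r = r^2 * 9 mod 37 = 9^2 * 9 = 7*9 = 26
  bit 2 = 0: r = r^2 mod 37 = 26^2 = 10
  bit 3 = 0: r = r^2 mod 37 = 10^2 = 26
  bit 4 = 0: r = r^2 mod 37 = 26^2 = 10
  -> s = B^a = 10

Answer: 10 9 10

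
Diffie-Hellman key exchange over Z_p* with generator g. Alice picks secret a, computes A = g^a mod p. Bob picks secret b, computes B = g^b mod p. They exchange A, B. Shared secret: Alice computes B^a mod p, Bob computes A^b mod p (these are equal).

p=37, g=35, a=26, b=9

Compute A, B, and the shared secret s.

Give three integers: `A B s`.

Answer: 3 6 36

Derivation:
A = 35^26 mod 37  (bits of 26 = 11010)
  bit 0 = 1: r = r^2 * 35 mod 37 = 1^2 * 35 = 1*35 = 35
  bit 1 = 1: r = r^2 * 35 mod 37 = 35^2 * 35 = 4*35 = 29
  bit 2 = 0: r = r^2 mod 37 = 29^2 = 27
  bit 3 = 1: r = r^2 * 35 mod 37 = 27^2 * 35 = 26*35 = 22
  bit 4 = 0: r = r^2 mod 37 = 22^2 = 3
  -> A = 3
B = 35^9 mod 37  (bits of 9 = 1001)
  bit 0 = 1: r = r^2 * 35 mod 37 = 1^2 * 35 = 1*35 = 35
  bit 1 = 0: r = r^2 mod 37 = 35^2 = 4
  bit 2 = 0: r = r^2 mod 37 = 4^2 = 16
  bit 3 = 1: r = r^2 * 35 mod 37 = 16^2 * 35 = 34*35 = 6
  -> B = 6
s = B^a = 6^26 mod 37  (bits of 26 = 11010)
  bit 0 = 1: r = r^2 * 6 mod 37 = 1^2 * 6 = 1*6 = 6
  bit 1 = 1: r = r^2 * 6 mod 37 = 6^2 * 6 = 36*6 = 31
  bit 2 = 0: r = r^2 mod 37 = 31^2 = 36
  bit 3 = 1: r = r^2 * 6 mod 37 = 36^2 * 6 = 1*6 = 6
  bit 4 = 0: r = r^2 mod 37 = 6^2 = 36
  -> s = B^a = 36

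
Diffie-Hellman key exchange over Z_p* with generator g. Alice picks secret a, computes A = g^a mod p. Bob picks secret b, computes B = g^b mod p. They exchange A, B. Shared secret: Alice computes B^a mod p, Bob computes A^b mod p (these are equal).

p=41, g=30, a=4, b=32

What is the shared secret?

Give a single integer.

A = 30^4 mod 41  (bits of 4 = 100)
  bit 0 = 1: r = r^2 * 30 mod 41 = 1^2 * 30 = 1*30 = 30
  bit 1 = 0: r = r^2 mod 41 = 30^2 = 39
  bit 2 = 0: r = r^2 mod 41 = 39^2 = 4
  -> A = 4
B = 30^32 mod 41  (bits of 32 = 100000)
  bit 0 = 1: r = r^2 * 30 mod 41 = 1^2 * 30 = 1*30 = 30
  bit 1 = 0: r = r^2 mod 41 = 30^2 = 39
  bit 2 = 0: r = r^2 mod 41 = 39^2 = 4
  bit 3 = 0: r = r^2 mod 41 = 4^2 = 16
  bit 4 = 0: r = r^2 mod 41 = 16^2 = 10
  bit 5 = 0: r = r^2 mod 41 = 10^2 = 18
  -> B = 18
s = B^a = 18^4 mod 41  (bits of 4 = 100)
  bit 0 = 1: r = r^2 * 18 mod 41 = 1^2 * 18 = 1*18 = 18
  bit 1 = 0: r = r^2 mod 41 = 18^2 = 37
  bit 2 = 0: r = r^2 mod 41 = 37^2 = 16
  -> s = B^a = 16

Answer: 16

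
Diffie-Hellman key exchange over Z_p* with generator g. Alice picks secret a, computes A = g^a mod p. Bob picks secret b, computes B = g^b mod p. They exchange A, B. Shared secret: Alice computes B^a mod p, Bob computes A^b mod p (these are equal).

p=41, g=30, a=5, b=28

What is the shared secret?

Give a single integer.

A = 30^5 mod 41  (bits of 5 = 101)
  bit 0 = 1: r = r^2 * 30 mod 41 = 1^2 * 30 = 1*30 = 30
  bit 1 = 0: r = r^2 mod 41 = 30^2 = 39
  bit 2 = 1: r = r^2 * 30 mod 41 = 39^2 * 30 = 4*30 = 38
  -> A = 38
B = 30^28 mod 41  (bits of 28 = 11100)
  bit 0 = 1: r = r^2 * 30 mod 41 = 1^2 * 30 = 1*30 = 30
  bit 1 = 1: r = r^2 * 30 mod 41 = 30^2 * 30 = 39*30 = 22
  bit 2 = 1: r = r^2 * 30 mod 41 = 22^2 * 30 = 33*30 = 6
  bit 3 = 0: r = r^2 mod 41 = 6^2 = 36
  bit 4 = 0: r = r^2 mod 41 = 36^2 = 25
  -> B = 25
s = B^a = 25^5 mod 41  (bits of 5 = 101)
  bit 0 = 1: r = r^2 * 25 mod 41 = 1^2 * 25 = 1*25 = 25
  bit 1 = 0: r = r^2 mod 41 = 25^2 = 10
  bit 2 = 1: r = r^2 * 25 mod 41 = 10^2 * 25 = 18*25 = 40
  -> s = B^a = 40

Answer: 40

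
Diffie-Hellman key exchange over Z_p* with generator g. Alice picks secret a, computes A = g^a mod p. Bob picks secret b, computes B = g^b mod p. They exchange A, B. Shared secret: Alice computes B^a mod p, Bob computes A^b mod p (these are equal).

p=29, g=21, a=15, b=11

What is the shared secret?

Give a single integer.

Answer: 3

Derivation:
A = 21^15 mod 29  (bits of 15 = 1111)
  bit 0 = 1: r = r^2 * 21 mod 29 = 1^2 * 21 = 1*21 = 21
  bit 1 = 1: r = r^2 * 21 mod 29 = 21^2 * 21 = 6*21 = 10
  bit 2 = 1: r = r^2 * 21 mod 29 = 10^2 * 21 = 13*21 = 12
  bit 3 = 1: r = r^2 * 21 mod 29 = 12^2 * 21 = 28*21 = 8
  -> A = 8
B = 21^11 mod 29  (bits of 11 = 1011)
  bit 0 = 1: r = r^2 * 21 mod 29 = 1^2 * 21 = 1*21 = 21
  bit 1 = 0: r = r^2 mod 29 = 21^2 = 6
  bit 2 = 1: r = r^2 * 21 mod 29 = 6^2 * 21 = 7*21 = 2
  bit 3 = 1: r = r^2 * 21 mod 29 = 2^2 * 21 = 4*21 = 26
  -> B = 26
s = B^a = 26^15 mod 29  (bits of 15 = 1111)
  bit 0 = 1: r = r^2 * 26 mod 29 = 1^2 * 26 = 1*26 = 26
  bit 1 = 1: r = r^2 * 26 mod 29 = 26^2 * 26 = 9*26 = 2
  bit 2 = 1: r = r^2 * 26 mod 29 = 2^2 * 26 = 4*26 = 17
  bit 3 = 1: r = r^2 * 26 mod 29 = 17^2 * 26 = 28*26 = 3
  -> s = B^a = 3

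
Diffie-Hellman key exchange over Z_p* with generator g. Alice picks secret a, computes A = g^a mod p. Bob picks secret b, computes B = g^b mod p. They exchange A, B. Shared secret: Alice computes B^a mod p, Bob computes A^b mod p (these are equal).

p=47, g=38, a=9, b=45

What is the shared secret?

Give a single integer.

Answer: 39

Derivation:
A = 38^9 mod 47  (bits of 9 = 1001)
  bit 0 = 1: r = r^2 * 38 mod 47 = 1^2 * 38 = 1*38 = 38
  bit 1 = 0: r = r^2 mod 47 = 38^2 = 34
  bit 2 = 0: r = r^2 mod 47 = 34^2 = 28
  bit 3 = 1: r = r^2 * 38 mod 47 = 28^2 * 38 = 32*38 = 41
  -> A = 41
B = 38^45 mod 47  (bits of 45 = 101101)
  bit 0 = 1: r = r^2 * 38 mod 47 = 1^2 * 38 = 1*38 = 38
  bit 1 = 0: r = r^2 mod 47 = 38^2 = 34
  bit 2 = 1: r = r^2 * 38 mod 47 = 34^2 * 38 = 28*38 = 30
  bit 3 = 1: r = r^2 * 38 mod 47 = 30^2 * 38 = 7*38 = 31
  bit 4 = 0: r = r^2 mod 47 = 31^2 = 21
  bit 5 = 1: r = r^2 * 38 mod 47 = 21^2 * 38 = 18*38 = 26
  -> B = 26
s = B^a = 26^9 mod 47  (bits of 9 = 1001)
  bit 0 = 1: r = r^2 * 26 mod 47 = 1^2 * 26 = 1*26 = 26
  bit 1 = 0: r = r^2 mod 47 = 26^2 = 18
  bit 2 = 0: r = r^2 mod 47 = 18^2 = 42
  bit 3 = 1: r = r^2 * 26 mod 47 = 42^2 * 26 = 25*26 = 39
  -> s = B^a = 39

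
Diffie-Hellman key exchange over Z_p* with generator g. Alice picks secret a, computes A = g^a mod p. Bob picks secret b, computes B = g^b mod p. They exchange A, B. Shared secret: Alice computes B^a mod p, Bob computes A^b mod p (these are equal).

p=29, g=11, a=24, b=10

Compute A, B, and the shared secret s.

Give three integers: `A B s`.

A = 11^24 mod 29  (bits of 24 = 11000)
  bit 0 = 1: r = r^2 * 11 mod 29 = 1^2 * 11 = 1*11 = 11
  bit 1 = 1: r = r^2 * 11 mod 29 = 11^2 * 11 = 5*11 = 26
  bit 2 = 0: r = r^2 mod 29 = 26^2 = 9
  bit 3 = 0: r = r^2 mod 29 = 9^2 = 23
  bit 4 = 0: r = r^2 mod 29 = 23^2 = 7
  -> A = 7
B = 11^10 mod 29  (bits of 10 = 1010)
  bit 0 = 1: r = r^2 * 11 mod 29 = 1^2 * 11 = 1*11 = 11
  bit 1 = 0: r = r^2 mod 29 = 11^2 = 5
  bit 2 = 1: r = r^2 * 11 mod 29 = 5^2 * 11 = 25*11 = 14
  bit 3 = 0: r = r^2 mod 29 = 14^2 = 22
  -> B = 22
s = B^a = 22^24 mod 29  (bits of 24 = 11000)
  bit 0 = 1: r = r^2 * 22 mod 29 = 1^2 * 22 = 1*22 = 22
  bit 1 = 1: r = r^2 * 22 mod 29 = 22^2 * 22 = 20*22 = 5
  bit 2 = 0: r = r^2 mod 29 = 5^2 = 25
  bit 3 = 0: r = r^2 mod 29 = 25^2 = 16
  bit 4 = 0: r = r^2 mod 29 = 16^2 = 24
  -> s = B^a = 24

Answer: 7 22 24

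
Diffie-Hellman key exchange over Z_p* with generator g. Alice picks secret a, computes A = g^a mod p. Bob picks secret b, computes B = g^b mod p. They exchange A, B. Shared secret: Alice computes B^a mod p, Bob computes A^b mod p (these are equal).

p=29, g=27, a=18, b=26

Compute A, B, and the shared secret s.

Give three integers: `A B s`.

Answer: 13 22 23

Derivation:
A = 27^18 mod 29  (bits of 18 = 10010)
  bit 0 = 1: r = r^2 * 27 mod 29 = 1^2 * 27 = 1*27 = 27
  bit 1 = 0: r = r^2 mod 29 = 27^2 = 4
  bit 2 = 0: r = r^2 mod 29 = 4^2 = 16
  bit 3 = 1: r = r^2 * 27 mod 29 = 16^2 * 27 = 24*27 = 10
  bit 4 = 0: r = r^2 mod 29 = 10^2 = 13
  -> A = 13
B = 27^26 mod 29  (bits of 26 = 11010)
  bit 0 = 1: r = r^2 * 27 mod 29 = 1^2 * 27 = 1*27 = 27
  bit 1 = 1: r = r^2 * 27 mod 29 = 27^2 * 27 = 4*27 = 21
  bit 2 = 0: r = r^2 mod 29 = 21^2 = 6
  bit 3 = 1: r = r^2 * 27 mod 29 = 6^2 * 27 = 7*27 = 15
  bit 4 = 0: r = r^2 mod 29 = 15^2 = 22
  -> B = 22
s = B^a = 22^18 mod 29  (bits of 18 = 10010)
  bit 0 = 1: r = r^2 * 22 mod 29 = 1^2 * 22 = 1*22 = 22
  bit 1 = 0: r = r^2 mod 29 = 22^2 = 20
  bit 2 = 0: r = r^2 mod 29 = 20^2 = 23
  bit 3 = 1: r = r^2 * 22 mod 29 = 23^2 * 22 = 7*22 = 9
  bit 4 = 0: r = r^2 mod 29 = 9^2 = 23
  -> s = B^a = 23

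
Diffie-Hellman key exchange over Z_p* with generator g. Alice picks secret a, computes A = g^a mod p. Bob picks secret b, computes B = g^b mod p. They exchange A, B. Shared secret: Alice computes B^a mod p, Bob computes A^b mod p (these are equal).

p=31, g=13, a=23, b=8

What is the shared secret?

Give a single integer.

Answer: 10

Derivation:
A = 13^23 mod 31  (bits of 23 = 10111)
  bit 0 = 1: r = r^2 * 13 mod 31 = 1^2 * 13 = 1*13 = 13
  bit 1 = 0: r = r^2 mod 31 = 13^2 = 14
  bit 2 = 1: r = r^2 * 13 mod 31 = 14^2 * 13 = 10*13 = 6
  bit 3 = 1: r = r^2 * 13 mod 31 = 6^2 * 13 = 5*13 = 3
  bit 4 = 1: r = r^2 * 13 mod 31 = 3^2 * 13 = 9*13 = 24
  -> A = 24
B = 13^8 mod 31  (bits of 8 = 1000)
  bit 0 = 1: r = r^2 * 13 mod 31 = 1^2 * 13 = 1*13 = 13
  bit 1 = 0: r = r^2 mod 31 = 13^2 = 14
  bit 2 = 0: r = r^2 mod 31 = 14^2 = 10
  bit 3 = 0: r = r^2 mod 31 = 10^2 = 7
  -> B = 7
s = B^a = 7^23 mod 31  (bits of 23 = 10111)
  bit 0 = 1: r = r^2 * 7 mod 31 = 1^2 * 7 = 1*7 = 7
  bit 1 = 0: r = r^2 mod 31 = 7^2 = 18
  bit 2 = 1: r = r^2 * 7 mod 31 = 18^2 * 7 = 14*7 = 5
  bit 3 = 1: r = r^2 * 7 mod 31 = 5^2 * 7 = 25*7 = 20
  bit 4 = 1: r = r^2 * 7 mod 31 = 20^2 * 7 = 28*7 = 10
  -> s = B^a = 10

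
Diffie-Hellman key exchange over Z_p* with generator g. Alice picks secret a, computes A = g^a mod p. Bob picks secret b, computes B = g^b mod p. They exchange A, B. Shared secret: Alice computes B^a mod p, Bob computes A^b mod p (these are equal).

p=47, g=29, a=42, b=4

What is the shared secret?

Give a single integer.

Answer: 6

Derivation:
A = 29^42 mod 47  (bits of 42 = 101010)
  bit 0 = 1: r = r^2 * 29 mod 47 = 1^2 * 29 = 1*29 = 29
  bit 1 = 0: r = r^2 mod 47 = 29^2 = 42
  bit 2 = 1: r = r^2 * 29 mod 47 = 42^2 * 29 = 25*29 = 20
  bit 3 = 0: r = r^2 mod 47 = 20^2 = 24
  bit 4 = 1: r = r^2 * 29 mod 47 = 24^2 * 29 = 12*29 = 19
  bit 5 = 0: r = r^2 mod 47 = 19^2 = 32
  -> A = 32
B = 29^4 mod 47  (bits of 4 = 100)
  bit 0 = 1: r = r^2 * 29 mod 47 = 1^2 * 29 = 1*29 = 29
  bit 1 = 0: r = r^2 mod 47 = 29^2 = 42
  bit 2 = 0: r = r^2 mod 47 = 42^2 = 25
  -> B = 25
s = B^a = 25^42 mod 47  (bits of 42 = 101010)
  bit 0 = 1: r = r^2 * 25 mod 47 = 1^2 * 25 = 1*25 = 25
  bit 1 = 0: r = r^2 mod 47 = 25^2 = 14
  bit 2 = 1: r = r^2 * 25 mod 47 = 14^2 * 25 = 8*25 = 12
  bit 3 = 0: r = r^2 mod 47 = 12^2 = 3
  bit 4 = 1: r = r^2 * 25 mod 47 = 3^2 * 25 = 9*25 = 37
  bit 5 = 0: r = r^2 mod 47 = 37^2 = 6
  -> s = B^a = 6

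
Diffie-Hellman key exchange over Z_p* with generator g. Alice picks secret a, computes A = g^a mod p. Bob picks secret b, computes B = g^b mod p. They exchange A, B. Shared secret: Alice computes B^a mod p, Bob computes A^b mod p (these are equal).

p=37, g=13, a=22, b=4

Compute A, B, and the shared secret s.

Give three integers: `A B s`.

Answer: 3 34 7

Derivation:
A = 13^22 mod 37  (bits of 22 = 10110)
  bit 0 = 1: r = r^2 * 13 mod 37 = 1^2 * 13 = 1*13 = 13
  bit 1 = 0: r = r^2 mod 37 = 13^2 = 21
  bit 2 = 1: r = r^2 * 13 mod 37 = 21^2 * 13 = 34*13 = 35
  bit 3 = 1: r = r^2 * 13 mod 37 = 35^2 * 13 = 4*13 = 15
  bit 4 = 0: r = r^2 mod 37 = 15^2 = 3
  -> A = 3
B = 13^4 mod 37  (bits of 4 = 100)
  bit 0 = 1: r = r^2 * 13 mod 37 = 1^2 * 13 = 1*13 = 13
  bit 1 = 0: r = r^2 mod 37 = 13^2 = 21
  bit 2 = 0: r = r^2 mod 37 = 21^2 = 34
  -> B = 34
s = B^a = 34^22 mod 37  (bits of 22 = 10110)
  bit 0 = 1: r = r^2 * 34 mod 37 = 1^2 * 34 = 1*34 = 34
  bit 1 = 0: r = r^2 mod 37 = 34^2 = 9
  bit 2 = 1: r = r^2 * 34 mod 37 = 9^2 * 34 = 7*34 = 16
  bit 3 = 1: r = r^2 * 34 mod 37 = 16^2 * 34 = 34*34 = 9
  bit 4 = 0: r = r^2 mod 37 = 9^2 = 7
  -> s = B^a = 7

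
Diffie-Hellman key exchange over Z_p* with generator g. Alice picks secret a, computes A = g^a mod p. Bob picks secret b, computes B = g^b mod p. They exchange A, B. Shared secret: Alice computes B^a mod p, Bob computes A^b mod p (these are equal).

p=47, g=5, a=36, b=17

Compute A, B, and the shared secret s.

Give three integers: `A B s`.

Answer: 4 38 27

Derivation:
A = 5^36 mod 47  (bits of 36 = 100100)
  bit 0 = 1: r = r^2 * 5 mod 47 = 1^2 * 5 = 1*5 = 5
  bit 1 = 0: r = r^2 mod 47 = 5^2 = 25
  bit 2 = 0: r = r^2 mod 47 = 25^2 = 14
  bit 3 = 1: r = r^2 * 5 mod 47 = 14^2 * 5 = 8*5 = 40
  bit 4 = 0: r = r^2 mod 47 = 40^2 = 2
  bit 5 = 0: r = r^2 mod 47 = 2^2 = 4
  -> A = 4
B = 5^17 mod 47  (bits of 17 = 10001)
  bit 0 = 1: r = r^2 * 5 mod 47 = 1^2 * 5 = 1*5 = 5
  bit 1 = 0: r = r^2 mod 47 = 5^2 = 25
  bit 2 = 0: r = r^2 mod 47 = 25^2 = 14
  bit 3 = 0: r = r^2 mod 47 = 14^2 = 8
  bit 4 = 1: r = r^2 * 5 mod 47 = 8^2 * 5 = 17*5 = 38
  -> B = 38
s = B^a = 38^36 mod 47  (bits of 36 = 100100)
  bit 0 = 1: r = r^2 * 38 mod 47 = 1^2 * 38 = 1*38 = 38
  bit 1 = 0: r = r^2 mod 47 = 38^2 = 34
  bit 2 = 0: r = r^2 mod 47 = 34^2 = 28
  bit 3 = 1: r = r^2 * 38 mod 47 = 28^2 * 38 = 32*38 = 41
  bit 4 = 0: r = r^2 mod 47 = 41^2 = 36
  bit 5 = 0: r = r^2 mod 47 = 36^2 = 27
  -> s = B^a = 27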